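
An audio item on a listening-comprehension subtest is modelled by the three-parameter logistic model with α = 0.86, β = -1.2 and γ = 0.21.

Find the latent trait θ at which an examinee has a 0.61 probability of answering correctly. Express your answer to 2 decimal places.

P(θ) = γ + (1 − γ) · 1 / (1 + exp(−α(θ − β)))
Remove guessing floor: (0.61 − 0.21)/(1 − 0.21) = 0.5063
logit = ln(0.5063/0.4937) = 0.0253
θ = β + logit/(α) = -1.2 + 0.0253/0.8600 = -1.1706

-1.17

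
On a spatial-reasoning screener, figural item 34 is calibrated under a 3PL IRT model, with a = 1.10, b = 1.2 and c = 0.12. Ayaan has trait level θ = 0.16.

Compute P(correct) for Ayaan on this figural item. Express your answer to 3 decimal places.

0.333

P(θ) = c + (1 − c) · 1 / (1 + exp(−a(θ − b)))
Exponent: 1.10 × (0.16 − 1.2) = -1.1440
1/(1 + e^{1.1440}) = 0.2416
P = 0.12 + 0.88 × 0.2416 = 0.3326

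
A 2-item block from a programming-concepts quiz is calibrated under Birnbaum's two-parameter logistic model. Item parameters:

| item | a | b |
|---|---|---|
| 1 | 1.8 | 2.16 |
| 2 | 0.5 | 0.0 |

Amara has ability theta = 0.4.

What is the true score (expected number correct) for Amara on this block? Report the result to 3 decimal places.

P(theta) = 1 / (1 + exp(−a(theta − b)))
P_1 = 1/(1+e^{3.1680}) = 0.0404
P_2 = 1/(1+e^{-0.2000}) = 0.5498
E[score] = 0.0404 + 0.5498 = 0.5902

0.590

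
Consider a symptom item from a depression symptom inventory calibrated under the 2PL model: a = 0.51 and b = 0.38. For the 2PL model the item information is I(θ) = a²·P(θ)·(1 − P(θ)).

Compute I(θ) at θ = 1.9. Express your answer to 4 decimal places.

P = 1/(1+e^{-0.7752}) = 0.6846
P(1−P) = 0.6846 × 0.3154 = 0.2159
I = a² × P(1−P) = 0.51² × 0.2159 = 0.05616

0.0562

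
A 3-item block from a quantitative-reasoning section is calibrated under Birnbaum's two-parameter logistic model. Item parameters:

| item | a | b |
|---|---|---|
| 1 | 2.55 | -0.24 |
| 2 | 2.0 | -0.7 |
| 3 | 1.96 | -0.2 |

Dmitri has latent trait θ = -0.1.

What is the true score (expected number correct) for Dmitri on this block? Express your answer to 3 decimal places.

1.906

P(θ) = 1 / (1 + exp(−a(θ − b)))
P_1 = 1/(1+e^{-0.3570}) = 0.5883
P_2 = 1/(1+e^{-1.2000}) = 0.7685
P_3 = 1/(1+e^{-0.1960}) = 0.5488
E[score] = 0.5883 + 0.7685 + 0.5488 = 1.9057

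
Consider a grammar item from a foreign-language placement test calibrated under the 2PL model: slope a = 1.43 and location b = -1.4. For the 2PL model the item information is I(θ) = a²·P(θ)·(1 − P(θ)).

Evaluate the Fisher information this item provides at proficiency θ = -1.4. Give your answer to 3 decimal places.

0.511

P = 1/(1+e^{0.0000}) = 0.5000
P(1−P) = 0.5000 × 0.5000 = 0.2500
I = a² × P(1−P) = 1.43² × 0.2500 = 0.51122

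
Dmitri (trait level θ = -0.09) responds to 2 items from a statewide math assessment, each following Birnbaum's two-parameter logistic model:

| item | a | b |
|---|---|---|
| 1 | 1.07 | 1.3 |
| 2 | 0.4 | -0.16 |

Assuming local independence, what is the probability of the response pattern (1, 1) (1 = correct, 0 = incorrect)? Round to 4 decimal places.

0.0935

P(θ) = 1 / (1 + exp(−a(θ − b)))
P_1 = 1/(1+e^{1.4873}) = 0.1843
P_2 = 1/(1+e^{-0.0280}) = 0.5070
L = P_1 × P_2 = 0.1843 × 0.5070 = 0.09345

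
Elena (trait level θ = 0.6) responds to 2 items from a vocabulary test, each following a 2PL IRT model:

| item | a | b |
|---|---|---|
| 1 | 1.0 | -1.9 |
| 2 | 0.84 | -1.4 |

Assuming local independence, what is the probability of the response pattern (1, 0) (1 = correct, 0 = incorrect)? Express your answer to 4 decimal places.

P(θ) = 1 / (1 + exp(−a(θ − b)))
P_1 = 1/(1+e^{-2.5000}) = 0.9241
P_2 = 1/(1+e^{-1.6800}) = 0.8429
L = P_1 × (1−P_2) = 0.9241 × 0.1571 = 0.14518

0.1452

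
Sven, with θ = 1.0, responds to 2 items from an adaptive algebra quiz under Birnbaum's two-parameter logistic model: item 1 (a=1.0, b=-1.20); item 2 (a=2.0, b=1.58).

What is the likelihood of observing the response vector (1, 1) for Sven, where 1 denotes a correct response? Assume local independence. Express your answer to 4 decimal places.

0.2149

P(θ) = 1 / (1 + exp(−a(θ − b)))
P_1 = 1/(1+e^{-2.2000}) = 0.9002
P_2 = 1/(1+e^{1.1600}) = 0.2387
L = P_1 × P_2 = 0.9002 × 0.2387 = 0.21486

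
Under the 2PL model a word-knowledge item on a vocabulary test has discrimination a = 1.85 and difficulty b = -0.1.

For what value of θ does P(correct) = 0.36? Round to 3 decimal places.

-0.411

P(θ) = 1 / (1 + exp(−a(θ − b)))
logit = ln(0.3600/0.6400) = -0.5754
θ = b + logit/(a) = -0.1 + (-0.5754)/1.8500 = -0.4110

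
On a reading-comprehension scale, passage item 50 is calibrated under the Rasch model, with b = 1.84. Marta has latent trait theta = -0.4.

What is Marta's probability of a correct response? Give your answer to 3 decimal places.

P(theta) = 1 / (1 + exp(−(theta − b)))
Exponent: (-0.4 − 1.84) = -2.2400
1/(1 + e^{2.2400}) = 0.0962
P = 0.0962

0.096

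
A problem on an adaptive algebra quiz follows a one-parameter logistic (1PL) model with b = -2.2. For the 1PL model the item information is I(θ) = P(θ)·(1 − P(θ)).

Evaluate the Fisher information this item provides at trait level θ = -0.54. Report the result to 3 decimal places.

0.134

P = 1/(1+e^{-1.6600}) = 0.8402
P(1−P) = 0.8402 × 0.1598 = 0.1342
I = P(1−P) = 0.13424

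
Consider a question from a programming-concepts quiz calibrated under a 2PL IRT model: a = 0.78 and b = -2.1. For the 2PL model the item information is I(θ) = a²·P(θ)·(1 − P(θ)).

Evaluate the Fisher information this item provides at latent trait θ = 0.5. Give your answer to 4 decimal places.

P = 1/(1+e^{-2.0280}) = 0.8837
P(1−P) = 0.8837 × 0.1163 = 0.1028
I = a² × P(1−P) = 0.78² × 0.1028 = 0.06253

0.0625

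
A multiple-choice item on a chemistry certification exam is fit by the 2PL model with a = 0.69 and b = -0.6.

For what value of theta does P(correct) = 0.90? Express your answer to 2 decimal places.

2.58

P(theta) = 1 / (1 + exp(−a(theta − b)))
logit = ln(0.9000/0.1000) = 2.1972
theta = b + logit/(a) = -0.6 + 2.1972/0.6900 = 2.5844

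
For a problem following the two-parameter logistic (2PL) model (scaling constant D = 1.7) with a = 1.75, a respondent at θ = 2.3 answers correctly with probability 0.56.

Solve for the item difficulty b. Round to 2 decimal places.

2.22

P(θ) = 1 / (1 + exp(−D·a(θ − b)))
logit(0.56) = ln(0.56/0.44) = 0.2412
b = θ − logit/(1.7·a) = 2.3 − 0.2412/2.9750 = 2.2189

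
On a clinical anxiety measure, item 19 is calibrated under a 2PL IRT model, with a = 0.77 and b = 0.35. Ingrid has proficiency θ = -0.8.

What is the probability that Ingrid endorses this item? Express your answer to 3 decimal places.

P(θ) = 1 / (1 + exp(−a(θ − b)))
Exponent: 0.77 × (-0.8 − 0.35) = -0.8855
1/(1 + e^{0.8855}) = 0.2920

0.292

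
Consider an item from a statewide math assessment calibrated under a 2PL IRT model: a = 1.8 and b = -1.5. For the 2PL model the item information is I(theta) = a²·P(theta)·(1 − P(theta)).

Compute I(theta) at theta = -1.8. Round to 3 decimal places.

P = 1/(1+e^{0.5400}) = 0.3682
P(1−P) = 0.3682 × 0.6318 = 0.2326
I = a² × P(1−P) = 1.8² × 0.2326 = 0.75371

0.754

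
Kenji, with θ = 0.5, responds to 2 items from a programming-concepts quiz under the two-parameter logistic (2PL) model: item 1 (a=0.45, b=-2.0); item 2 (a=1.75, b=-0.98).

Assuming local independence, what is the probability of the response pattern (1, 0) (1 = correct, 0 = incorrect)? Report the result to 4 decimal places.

0.0527

P(θ) = 1 / (1 + exp(−a(θ − b)))
P_1 = 1/(1+e^{-1.1250}) = 0.7549
P_2 = 1/(1+e^{-2.5900}) = 0.9302
L = P_1 × (1−P_2) = 0.7549 × 0.0698 = 0.05268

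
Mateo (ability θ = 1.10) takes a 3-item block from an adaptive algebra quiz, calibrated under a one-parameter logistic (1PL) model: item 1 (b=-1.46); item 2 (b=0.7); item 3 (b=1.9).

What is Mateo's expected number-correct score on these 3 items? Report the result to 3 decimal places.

1.837

P(θ) = 1 / (1 + exp(−(θ − b)))
P_1 = 1/(1+e^{-2.5600}) = 0.9282
P_2 = 1/(1+e^{-0.4000}) = 0.5987
P_3 = 1/(1+e^{0.8000}) = 0.3100
E[score] = 0.9282 + 0.5987 + 0.3100 = 1.8370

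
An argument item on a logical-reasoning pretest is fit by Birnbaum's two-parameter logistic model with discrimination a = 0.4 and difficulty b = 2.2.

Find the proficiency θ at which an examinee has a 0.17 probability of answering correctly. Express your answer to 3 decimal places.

-1.764

P(θ) = 1 / (1 + exp(−a(θ − b)))
logit = ln(0.1700/0.8300) = -1.5856
θ = b + logit/(a) = 2.2 + (-1.5856)/0.4000 = -1.7641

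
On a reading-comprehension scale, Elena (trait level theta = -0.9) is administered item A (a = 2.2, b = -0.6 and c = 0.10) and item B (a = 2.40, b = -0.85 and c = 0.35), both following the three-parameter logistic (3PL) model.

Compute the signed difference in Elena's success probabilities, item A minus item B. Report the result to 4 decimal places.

-0.2489

P(theta) = c + (1 − c) · 1 / (1 + exp(−a(theta − b)))
P_A = 0.4067
P_B = 0.6555
P_A − P_B = -0.2489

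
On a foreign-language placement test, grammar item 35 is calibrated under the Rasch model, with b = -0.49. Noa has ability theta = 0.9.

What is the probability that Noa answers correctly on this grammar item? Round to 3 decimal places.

0.801

P(theta) = 1 / (1 + exp(−(theta − b)))
Exponent: (0.9 − (-0.49)) = 1.3900
1/(1 + e^{-1.3900}) = 0.8006
P = 0.8006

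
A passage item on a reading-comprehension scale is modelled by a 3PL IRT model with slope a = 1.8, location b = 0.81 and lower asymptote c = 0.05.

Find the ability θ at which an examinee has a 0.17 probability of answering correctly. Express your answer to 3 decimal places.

-0.264

P(θ) = c + (1 − c) · 1 / (1 + exp(−a(θ − b)))
Remove guessing floor: (0.17 − 0.05)/(1 − 0.05) = 0.1263
logit = ln(0.1263/0.8737) = -1.9339
θ = b + logit/(a) = 0.81 + (-1.9339)/1.8000 = -0.2644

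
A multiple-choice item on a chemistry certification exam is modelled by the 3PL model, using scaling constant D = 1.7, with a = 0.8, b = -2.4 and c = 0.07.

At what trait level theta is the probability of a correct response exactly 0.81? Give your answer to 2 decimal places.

P(theta) = c + (1 − c) · 1 / (1 + exp(−D·a(theta − b)))
Remove guessing floor: (0.81 − 0.07)/(1 − 0.07) = 0.7957
logit = ln(0.7957/0.2043) = 1.3596
theta = b + logit/(1.7·a) = -2.4 + 1.3596/1.3600 = -1.4003

-1.40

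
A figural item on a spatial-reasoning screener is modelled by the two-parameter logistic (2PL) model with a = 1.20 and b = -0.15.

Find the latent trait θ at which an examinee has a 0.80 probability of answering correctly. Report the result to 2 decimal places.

1.01

P(θ) = 1 / (1 + exp(−a(θ − b)))
logit = ln(0.8000/0.2000) = 1.3863
θ = b + logit/(a) = -0.15 + 1.3863/1.2000 = 1.0052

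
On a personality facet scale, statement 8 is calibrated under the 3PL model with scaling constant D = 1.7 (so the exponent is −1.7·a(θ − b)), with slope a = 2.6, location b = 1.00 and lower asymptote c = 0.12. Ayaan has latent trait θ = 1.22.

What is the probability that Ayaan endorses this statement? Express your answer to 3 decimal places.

0.759

P(θ) = c + (1 − c) · 1 / (1 + exp(−D·a(θ − b)))
Exponent: 1.7 × 2.6 × (1.22 − 1.00) = 0.9724
1/(1 + e^{-0.9724}) = 0.7256
P = 0.12 + 0.88 × 0.7256 = 0.7585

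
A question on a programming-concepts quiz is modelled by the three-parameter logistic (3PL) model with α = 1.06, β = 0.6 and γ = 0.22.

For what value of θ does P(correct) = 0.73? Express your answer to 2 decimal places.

1.20

P(θ) = γ + (1 − γ) · 1 / (1 + exp(−α(θ − β)))
Remove guessing floor: (0.73 − 0.22)/(1 − 0.22) = 0.6538
logit = ln(0.6538/0.3462) = 0.6360
θ = β + logit/(α) = 0.6 + 0.6360/1.0600 = 1.2000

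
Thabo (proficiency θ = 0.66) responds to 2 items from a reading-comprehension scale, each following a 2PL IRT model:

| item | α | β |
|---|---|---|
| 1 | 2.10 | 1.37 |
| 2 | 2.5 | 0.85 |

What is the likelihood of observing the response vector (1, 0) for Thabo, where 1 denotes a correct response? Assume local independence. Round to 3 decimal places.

0.113

P(θ) = 1 / (1 + exp(−α(θ − β)))
P_1 = 1/(1+e^{1.4910}) = 0.1838
P_2 = 1/(1+e^{0.4750}) = 0.3834
L = P_1 × (1−P_2) = 0.1838 × 0.6166 = 0.11331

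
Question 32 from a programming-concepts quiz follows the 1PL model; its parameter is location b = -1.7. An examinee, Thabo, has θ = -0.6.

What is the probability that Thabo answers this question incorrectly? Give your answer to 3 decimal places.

0.250

P(θ) = 1 / (1 + exp(−(θ − b)))
Exponent: (-0.6 − (-1.7)) = 1.1000
1/(1 + e^{-1.1000}) = 0.7503
P = 0.7503
P(incorrect) = 1 − 0.7503 = 0.2497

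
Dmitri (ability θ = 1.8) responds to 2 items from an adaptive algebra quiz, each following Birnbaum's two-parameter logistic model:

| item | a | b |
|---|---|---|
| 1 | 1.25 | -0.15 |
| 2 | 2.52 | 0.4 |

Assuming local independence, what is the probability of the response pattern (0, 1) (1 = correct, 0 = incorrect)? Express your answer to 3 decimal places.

0.078

P(θ) = 1 / (1 + exp(−a(θ − b)))
P_1 = 1/(1+e^{-2.4375}) = 0.9196
P_2 = 1/(1+e^{-3.5280}) = 0.9715
L = (1−P_1) × P_2 = 0.0804 × 0.9715 = 0.07807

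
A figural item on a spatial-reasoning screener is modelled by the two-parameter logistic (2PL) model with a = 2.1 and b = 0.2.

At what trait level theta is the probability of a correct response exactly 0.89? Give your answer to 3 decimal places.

1.196

P(theta) = 1 / (1 + exp(−a(theta − b)))
logit = ln(0.8900/0.1100) = 2.0907
theta = b + logit/(a) = 0.2 + 2.0907/2.1000 = 1.1956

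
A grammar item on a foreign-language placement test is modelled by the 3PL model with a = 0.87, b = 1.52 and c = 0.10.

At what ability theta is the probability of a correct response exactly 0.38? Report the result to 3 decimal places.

P(theta) = c + (1 − c) · 1 / (1 + exp(−a(theta − b)))
Remove guessing floor: (0.38 − 0.10)/(1 − 0.10) = 0.3111
logit = ln(0.3111/0.6889) = -0.7949
theta = b + logit/(a) = 1.52 + (-0.7949)/0.8700 = 0.6063

0.606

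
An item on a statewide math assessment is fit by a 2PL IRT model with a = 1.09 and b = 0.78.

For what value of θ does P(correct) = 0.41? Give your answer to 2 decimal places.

P(θ) = 1 / (1 + exp(−a(θ − b)))
logit = ln(0.4100/0.5900) = -0.3640
θ = b + logit/(a) = 0.78 + (-0.3640)/1.0900 = 0.4461

0.45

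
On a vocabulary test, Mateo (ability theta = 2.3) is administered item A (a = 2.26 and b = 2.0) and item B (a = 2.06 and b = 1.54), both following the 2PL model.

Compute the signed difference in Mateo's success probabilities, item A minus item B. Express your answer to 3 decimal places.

-0.164

P(theta) = 1 / (1 + exp(−a(theta − b)))
P_A = 0.6633
P_B = 0.8272
P_A − P_B = -0.1639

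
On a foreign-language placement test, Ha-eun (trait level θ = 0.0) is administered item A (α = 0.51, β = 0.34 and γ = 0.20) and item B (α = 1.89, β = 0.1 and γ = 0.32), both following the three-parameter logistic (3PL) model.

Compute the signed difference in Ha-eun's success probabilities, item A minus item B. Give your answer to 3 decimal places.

P(θ) = γ + (1 − γ) · 1 / (1 + exp(−α(θ − β)))
P_A = 0.5654
P_B = 0.6280
P_A − P_B = -0.0626

-0.063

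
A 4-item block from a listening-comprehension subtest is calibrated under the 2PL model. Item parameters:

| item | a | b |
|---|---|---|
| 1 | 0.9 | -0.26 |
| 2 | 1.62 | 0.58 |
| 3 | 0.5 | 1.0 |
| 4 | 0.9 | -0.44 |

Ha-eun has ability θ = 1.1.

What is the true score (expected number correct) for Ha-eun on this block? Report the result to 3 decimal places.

P(θ) = 1 / (1 + exp(−a(θ − b)))
P_1 = 1/(1+e^{-1.2240}) = 0.7728
P_2 = 1/(1+e^{-0.8424}) = 0.6990
P_3 = 1/(1+e^{-0.0500}) = 0.5125
P_4 = 1/(1+e^{-1.3860}) = 0.8000
E[score] = 0.7728 + 0.6990 + 0.5125 + 0.8000 = 2.7842

2.784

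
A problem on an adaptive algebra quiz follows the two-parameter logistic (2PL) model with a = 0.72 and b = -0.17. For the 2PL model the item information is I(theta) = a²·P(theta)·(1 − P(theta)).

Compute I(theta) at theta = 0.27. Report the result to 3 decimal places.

0.126

P = 1/(1+e^{-0.3168}) = 0.5785
P(1−P) = 0.5785 × 0.4215 = 0.2438
I = a² × P(1−P) = 0.72² × 0.2438 = 0.12640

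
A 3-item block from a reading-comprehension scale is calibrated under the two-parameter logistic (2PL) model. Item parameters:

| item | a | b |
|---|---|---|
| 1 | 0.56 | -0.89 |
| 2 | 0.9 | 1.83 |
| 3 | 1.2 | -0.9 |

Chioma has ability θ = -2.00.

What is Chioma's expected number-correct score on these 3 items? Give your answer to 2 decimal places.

P(θ) = 1 / (1 + exp(−a(θ − b)))
P_1 = 1/(1+e^{0.6216}) = 0.3494
P_2 = 1/(1+e^{3.4470}) = 0.0309
P_3 = 1/(1+e^{1.3200}) = 0.2108
E[score] = 0.3494 + 0.0309 + 0.2108 = 0.5911

0.59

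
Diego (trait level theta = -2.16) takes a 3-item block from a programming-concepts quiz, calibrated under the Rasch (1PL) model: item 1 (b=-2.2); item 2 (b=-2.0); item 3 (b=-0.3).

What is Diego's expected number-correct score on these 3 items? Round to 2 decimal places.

1.10

P(theta) = 1 / (1 + exp(−(theta − b)))
P_1 = 1/(1+e^{-0.0400}) = 0.5100
P_2 = 1/(1+e^{0.1600}) = 0.4601
P_3 = 1/(1+e^{1.8600}) = 0.1347
E[score] = 0.5100 + 0.4601 + 0.1347 = 1.1048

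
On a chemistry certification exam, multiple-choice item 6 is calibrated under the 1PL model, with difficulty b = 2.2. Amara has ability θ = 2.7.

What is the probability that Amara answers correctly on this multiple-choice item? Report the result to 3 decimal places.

P(θ) = 1 / (1 + exp(−(θ − b)))
Exponent: (2.7 − 2.2) = 0.5000
1/(1 + e^{-0.5000}) = 0.6225
P = 0.6225

0.622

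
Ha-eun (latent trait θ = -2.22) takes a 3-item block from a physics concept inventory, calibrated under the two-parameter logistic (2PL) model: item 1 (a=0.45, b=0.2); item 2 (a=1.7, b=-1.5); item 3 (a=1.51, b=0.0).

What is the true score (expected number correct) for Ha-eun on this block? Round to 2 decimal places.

0.51

P(θ) = 1 / (1 + exp(−a(θ − b)))
P_1 = 1/(1+e^{1.0890}) = 0.2518
P_2 = 1/(1+e^{1.2240}) = 0.2272
P_3 = 1/(1+e^{3.3522}) = 0.0338
E[score] = 0.2518 + 0.2272 + 0.0338 = 0.5129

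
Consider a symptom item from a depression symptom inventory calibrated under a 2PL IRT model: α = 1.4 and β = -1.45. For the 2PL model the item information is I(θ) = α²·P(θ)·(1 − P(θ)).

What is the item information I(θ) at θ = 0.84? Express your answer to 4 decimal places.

P = 1/(1+e^{-3.2060}) = 0.9611
P(1−P) = 0.9611 × 0.0389 = 0.0374
I = α² × P(1−P) = 1.4² × 0.0374 = 0.07335

0.0734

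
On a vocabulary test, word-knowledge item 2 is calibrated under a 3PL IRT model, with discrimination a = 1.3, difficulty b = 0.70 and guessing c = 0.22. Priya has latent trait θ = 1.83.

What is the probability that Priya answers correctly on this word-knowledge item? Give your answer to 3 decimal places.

P(θ) = c + (1 − c) · 1 / (1 + exp(−a(θ − b)))
Exponent: 1.3 × (1.83 − 0.70) = 1.4690
1/(1 + e^{-1.4690}) = 0.8129
P = 0.22 + 0.78 × 0.8129 = 0.8541

0.854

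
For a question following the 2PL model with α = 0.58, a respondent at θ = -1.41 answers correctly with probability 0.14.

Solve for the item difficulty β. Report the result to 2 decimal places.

P(θ) = 1 / (1 + exp(−α(θ − β)))
logit(0.14) = ln(0.14/0.86) = -1.8153
β = θ − logit/(α) = -1.41 − (-1.8153)/0.5800 = 1.7198

1.72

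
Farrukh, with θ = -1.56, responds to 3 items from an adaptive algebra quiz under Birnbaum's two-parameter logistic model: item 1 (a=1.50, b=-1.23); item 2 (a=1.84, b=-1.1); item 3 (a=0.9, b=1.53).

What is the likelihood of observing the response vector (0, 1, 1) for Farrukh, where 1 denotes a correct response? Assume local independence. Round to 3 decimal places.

P(θ) = 1 / (1 + exp(−a(θ − b)))
P_1 = 1/(1+e^{0.4950}) = 0.3787
P_2 = 1/(1+e^{0.8464}) = 0.3002
P_3 = 1/(1+e^{2.7810}) = 0.0584
L = (1−P_1) × P_2 × P_3 = 0.6213 × 0.3002 × 0.0584 = 0.01088

0.011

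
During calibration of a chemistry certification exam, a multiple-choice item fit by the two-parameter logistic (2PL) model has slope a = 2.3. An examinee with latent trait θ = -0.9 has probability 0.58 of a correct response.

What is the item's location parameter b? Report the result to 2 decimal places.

P(θ) = 1 / (1 + exp(−a(θ − b)))
logit(0.58) = ln(0.58/0.42) = 0.3228
b = θ − logit/(a) = -0.9 − 0.3228/2.3000 = -1.0403

-1.04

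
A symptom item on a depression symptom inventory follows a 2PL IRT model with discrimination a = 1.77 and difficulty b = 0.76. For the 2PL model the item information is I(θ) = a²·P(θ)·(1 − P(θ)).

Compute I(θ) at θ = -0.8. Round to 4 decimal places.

P = 1/(1+e^{2.7612}) = 0.0595
P(1−P) = 0.0595 × 0.9405 = 0.0559
I = a² × P(1−P) = 1.77² × 0.0559 = 0.17520

0.1752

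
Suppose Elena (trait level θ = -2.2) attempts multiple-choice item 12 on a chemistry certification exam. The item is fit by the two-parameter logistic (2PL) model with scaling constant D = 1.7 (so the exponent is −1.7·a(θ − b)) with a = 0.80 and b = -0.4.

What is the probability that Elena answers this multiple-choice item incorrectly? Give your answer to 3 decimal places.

0.920

P(θ) = 1 / (1 + exp(−D·a(θ − b)))
Exponent: 1.7 × 0.80 × (-2.2 − (-0.4)) = -2.4480
1/(1 + e^{2.4480}) = 0.0796
P = 0.0796
P(incorrect) = 1 − 0.0796 = 0.9204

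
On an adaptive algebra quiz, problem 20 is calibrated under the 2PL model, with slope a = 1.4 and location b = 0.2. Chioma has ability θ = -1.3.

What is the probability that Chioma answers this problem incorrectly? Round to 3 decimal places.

0.891

P(θ) = 1 / (1 + exp(−a(θ − b)))
Exponent: 1.4 × (-1.3 − 0.2) = -2.1000
1/(1 + e^{2.1000}) = 0.1091
P(incorrect) = 1 − 0.1091 = 0.8909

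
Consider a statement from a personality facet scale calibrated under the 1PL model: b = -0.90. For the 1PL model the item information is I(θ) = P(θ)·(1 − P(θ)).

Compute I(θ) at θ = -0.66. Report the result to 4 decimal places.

0.2464

P = 1/(1+e^{-0.2400}) = 0.5597
P(1−P) = 0.5597 × 0.4403 = 0.2464
I = P(1−P) = 0.24643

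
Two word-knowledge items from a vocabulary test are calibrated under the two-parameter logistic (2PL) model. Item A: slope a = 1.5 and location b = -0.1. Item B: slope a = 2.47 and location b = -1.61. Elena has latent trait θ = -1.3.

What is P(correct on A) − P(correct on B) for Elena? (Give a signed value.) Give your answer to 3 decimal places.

-0.541

P(θ) = 1 / (1 + exp(−a(θ − b)))
P_A = 0.1419
P_B = 0.6826
P_A − P_B = -0.5407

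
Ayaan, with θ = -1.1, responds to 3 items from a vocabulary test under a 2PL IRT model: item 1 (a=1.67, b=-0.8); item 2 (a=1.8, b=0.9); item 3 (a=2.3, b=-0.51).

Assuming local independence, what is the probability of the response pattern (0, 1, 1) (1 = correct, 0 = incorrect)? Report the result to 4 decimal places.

0.0034

P(θ) = 1 / (1 + exp(−a(θ − b)))
P_1 = 1/(1+e^{0.5010}) = 0.3773
P_2 = 1/(1+e^{3.6000}) = 0.0266
P_3 = 1/(1+e^{1.3570}) = 0.2047
L = (1−P_1) × P_2 × P_3 = 0.6227 × 0.0266 × 0.2047 = 0.00339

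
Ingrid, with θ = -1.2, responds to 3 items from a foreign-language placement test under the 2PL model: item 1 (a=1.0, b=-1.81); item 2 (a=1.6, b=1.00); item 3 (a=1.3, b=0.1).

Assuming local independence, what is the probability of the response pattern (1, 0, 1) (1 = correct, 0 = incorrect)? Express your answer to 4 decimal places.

P(θ) = 1 / (1 + exp(−a(θ − b)))
P_1 = 1/(1+e^{-0.6100}) = 0.6479
P_2 = 1/(1+e^{3.5200}) = 0.0287
P_3 = 1/(1+e^{1.6900}) = 0.1558
L = P_1 × (1−P_2) × P_3 = 0.6479 × 0.9713 × 0.1558 = 0.09803

0.0980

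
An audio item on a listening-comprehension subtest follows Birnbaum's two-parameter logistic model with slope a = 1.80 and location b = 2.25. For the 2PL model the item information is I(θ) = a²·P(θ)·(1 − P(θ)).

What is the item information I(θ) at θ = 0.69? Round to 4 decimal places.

P = 1/(1+e^{2.8080}) = 0.0569
P(1−P) = 0.0569 × 0.9431 = 0.0537
I = a² × P(1−P) = 1.80² × 0.0537 = 0.17385

0.1738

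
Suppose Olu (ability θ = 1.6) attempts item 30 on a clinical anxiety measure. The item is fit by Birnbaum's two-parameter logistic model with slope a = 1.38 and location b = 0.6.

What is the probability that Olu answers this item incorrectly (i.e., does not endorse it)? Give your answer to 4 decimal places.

P(θ) = 1 / (1 + exp(−a(θ − b)))
Exponent: 1.38 × (1.6 − 0.6) = 1.3800
1/(1 + e^{-1.3800}) = 0.7990
P(incorrect) = 1 − 0.7990 = 0.2010

0.2010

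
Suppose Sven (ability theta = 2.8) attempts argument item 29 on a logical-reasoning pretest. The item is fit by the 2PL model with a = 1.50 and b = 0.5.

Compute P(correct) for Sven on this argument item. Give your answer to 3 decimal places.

0.969

P(theta) = 1 / (1 + exp(−a(theta − b)))
Exponent: 1.50 × (2.8 − 0.5) = 3.4500
1/(1 + e^{-3.4500}) = 0.9692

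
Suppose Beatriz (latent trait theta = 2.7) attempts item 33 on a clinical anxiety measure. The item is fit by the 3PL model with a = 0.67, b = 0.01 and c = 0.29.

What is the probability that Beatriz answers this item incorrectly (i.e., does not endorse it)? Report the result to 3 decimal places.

P(theta) = c + (1 − c) · 1 / (1 + exp(−a(theta − b)))
Exponent: 0.67 × (2.7 − 0.01) = 1.8023
1/(1 + e^{-1.8023}) = 0.8584
P = 0.29 + 0.71 × 0.8584 = 0.8995
P(incorrect) = 1 − 0.8995 = 0.1005

0.101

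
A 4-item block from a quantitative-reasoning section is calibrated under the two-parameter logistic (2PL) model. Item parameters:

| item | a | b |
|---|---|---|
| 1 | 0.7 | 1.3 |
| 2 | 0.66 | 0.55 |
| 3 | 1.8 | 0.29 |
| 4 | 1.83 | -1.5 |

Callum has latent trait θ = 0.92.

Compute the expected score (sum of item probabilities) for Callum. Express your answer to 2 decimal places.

2.74

P(θ) = 1 / (1 + exp(−a(θ − b)))
P_1 = 1/(1+e^{0.2660}) = 0.4339
P_2 = 1/(1+e^{-0.2442}) = 0.5607
P_3 = 1/(1+e^{-1.1340}) = 0.7566
P_4 = 1/(1+e^{-4.4286}) = 0.9882
E[score] = 0.4339 + 0.5607 + 0.7566 + 0.9882 = 2.7394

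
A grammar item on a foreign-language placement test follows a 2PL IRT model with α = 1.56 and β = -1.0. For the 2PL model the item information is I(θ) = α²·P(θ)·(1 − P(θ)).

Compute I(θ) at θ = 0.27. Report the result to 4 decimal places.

0.2592

P = 1/(1+e^{-1.9812}) = 0.8788
P(1−P) = 0.8788 × 0.1212 = 0.1065
I = α² × P(1−P) = 1.56² × 0.1065 = 0.25919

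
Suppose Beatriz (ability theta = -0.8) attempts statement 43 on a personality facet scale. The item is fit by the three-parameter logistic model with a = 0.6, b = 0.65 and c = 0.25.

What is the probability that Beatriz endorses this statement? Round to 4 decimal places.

P(theta) = c + (1 − c) · 1 / (1 + exp(−a(theta − b)))
Exponent: 0.6 × (-0.8 − 0.65) = -0.8700
1/(1 + e^{0.8700}) = 0.2953
P = 0.25 + 0.75 × 0.2953 = 0.4714

0.4714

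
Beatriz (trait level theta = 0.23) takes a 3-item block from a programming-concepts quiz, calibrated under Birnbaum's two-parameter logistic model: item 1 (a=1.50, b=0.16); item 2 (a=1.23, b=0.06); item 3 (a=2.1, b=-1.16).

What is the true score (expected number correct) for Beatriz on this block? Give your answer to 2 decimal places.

2.03

P(theta) = 1 / (1 + exp(−a(theta − b)))
P_1 = 1/(1+e^{-0.1050}) = 0.5262
P_2 = 1/(1+e^{-0.2091}) = 0.5521
P_3 = 1/(1+e^{-2.9190}) = 0.9488
E[score] = 0.5262 + 0.5521 + 0.9488 = 2.0271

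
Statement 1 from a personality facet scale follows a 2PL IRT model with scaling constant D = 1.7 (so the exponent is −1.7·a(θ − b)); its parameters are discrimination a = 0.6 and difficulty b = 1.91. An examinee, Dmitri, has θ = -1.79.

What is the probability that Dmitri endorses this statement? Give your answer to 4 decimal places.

P(θ) = 1 / (1 + exp(−D·a(θ − b)))
Exponent: 1.7 × 0.6 × (-1.79 − 1.91) = -3.7740
1/(1 + e^{3.7740}) = 0.0224
P = 0.0224

0.0224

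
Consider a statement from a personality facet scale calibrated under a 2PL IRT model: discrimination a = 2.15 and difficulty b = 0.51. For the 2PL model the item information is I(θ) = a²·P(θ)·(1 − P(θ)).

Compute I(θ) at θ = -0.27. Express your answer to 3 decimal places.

P = 1/(1+e^{1.6770}) = 0.1575
P(1−P) = 0.1575 × 0.8425 = 0.1327
I = a² × P(1−P) = 2.15² × 0.1327 = 0.61336

0.613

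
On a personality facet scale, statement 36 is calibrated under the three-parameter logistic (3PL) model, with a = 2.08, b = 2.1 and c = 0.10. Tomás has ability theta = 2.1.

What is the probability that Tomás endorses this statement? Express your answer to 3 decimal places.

P(theta) = c + (1 − c) · 1 / (1 + exp(−a(theta − b)))
Exponent: 2.08 × (2.1 − 2.1) = 0.0000
1/(1 + e^{0.0000}) = 0.5000
P = 0.10 + 0.90 × 0.5000 = 0.5500

0.550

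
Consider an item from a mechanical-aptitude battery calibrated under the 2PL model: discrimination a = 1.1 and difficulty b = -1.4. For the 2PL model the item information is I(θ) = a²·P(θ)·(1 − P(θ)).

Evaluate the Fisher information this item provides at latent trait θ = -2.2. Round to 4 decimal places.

P = 1/(1+e^{0.8800}) = 0.2932
P(1−P) = 0.2932 × 0.7068 = 0.2072
I = a² × P(1−P) = 1.1² × 0.2072 = 0.25074

0.2507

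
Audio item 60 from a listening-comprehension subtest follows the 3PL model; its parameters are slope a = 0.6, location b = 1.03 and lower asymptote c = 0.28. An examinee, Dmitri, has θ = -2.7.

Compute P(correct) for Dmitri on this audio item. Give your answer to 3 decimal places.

P(θ) = c + (1 − c) · 1 / (1 + exp(−a(θ − b)))
Exponent: 0.6 × (-2.7 − 1.03) = -2.2380
1/(1 + e^{2.2380}) = 0.0964
P = 0.28 + 0.72 × 0.0964 = 0.3494

0.349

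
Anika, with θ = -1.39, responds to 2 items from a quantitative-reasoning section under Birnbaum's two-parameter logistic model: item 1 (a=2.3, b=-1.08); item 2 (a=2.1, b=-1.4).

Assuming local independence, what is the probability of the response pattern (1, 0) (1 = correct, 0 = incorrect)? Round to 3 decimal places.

P(θ) = 1 / (1 + exp(−a(θ − b)))
P_1 = 1/(1+e^{0.7130}) = 0.3289
P_2 = 1/(1+e^{-0.0210}) = 0.5052
L = P_1 × (1−P_2) = 0.3289 × 0.4948 = 0.16274

0.163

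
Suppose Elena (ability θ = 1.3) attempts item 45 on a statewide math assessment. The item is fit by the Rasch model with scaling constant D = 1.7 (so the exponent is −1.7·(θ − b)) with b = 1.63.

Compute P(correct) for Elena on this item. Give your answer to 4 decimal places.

0.3633

P(θ) = 1 / (1 + exp(−D·(θ − b)))
Exponent: 1.7 × (1.3 − 1.63) = -0.5610
1/(1 + e^{0.5610}) = 0.3633
P = 0.3633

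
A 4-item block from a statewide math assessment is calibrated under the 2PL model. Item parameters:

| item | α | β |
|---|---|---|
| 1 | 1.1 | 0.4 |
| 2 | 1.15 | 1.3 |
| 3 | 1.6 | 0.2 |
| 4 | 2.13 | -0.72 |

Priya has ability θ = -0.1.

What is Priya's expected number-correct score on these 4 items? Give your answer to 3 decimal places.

P(θ) = 1 / (1 + exp(−α(θ − β)))
P_1 = 1/(1+e^{0.5500}) = 0.3659
P_2 = 1/(1+e^{1.6100}) = 0.1666
P_3 = 1/(1+e^{0.4800}) = 0.3823
P_4 = 1/(1+e^{-1.3206}) = 0.7893
E[score] = 0.3659 + 0.1666 + 0.3823 + 0.7893 = 1.7040

1.704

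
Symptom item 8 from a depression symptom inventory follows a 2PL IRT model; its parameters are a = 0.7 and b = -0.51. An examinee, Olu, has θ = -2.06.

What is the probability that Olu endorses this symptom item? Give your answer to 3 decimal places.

P(θ) = 1 / (1 + exp(−a(θ − b)))
Exponent: 0.7 × (-2.06 − (-0.51)) = -1.0850
1/(1 + e^{1.0850}) = 0.2526

0.253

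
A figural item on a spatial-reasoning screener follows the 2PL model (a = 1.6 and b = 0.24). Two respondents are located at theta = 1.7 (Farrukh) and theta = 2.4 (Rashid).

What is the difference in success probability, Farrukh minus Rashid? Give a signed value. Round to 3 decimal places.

P(theta) = 1 / (1 + exp(−a(theta − b)))
P(Farrukh) = 0.9118  [exponent 2.3360]
P(Rashid) = 0.9694  [exponent 3.4560]
Difference = 0.9118 − 0.9694 = -0.0576

-0.058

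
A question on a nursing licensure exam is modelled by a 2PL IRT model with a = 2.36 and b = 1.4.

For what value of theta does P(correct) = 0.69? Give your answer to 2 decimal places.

P(theta) = 1 / (1 + exp(−a(theta − b)))
logit = ln(0.6900/0.3100) = 0.8001
theta = b + logit/(a) = 1.4 + 0.8001/2.3600 = 1.7390

1.74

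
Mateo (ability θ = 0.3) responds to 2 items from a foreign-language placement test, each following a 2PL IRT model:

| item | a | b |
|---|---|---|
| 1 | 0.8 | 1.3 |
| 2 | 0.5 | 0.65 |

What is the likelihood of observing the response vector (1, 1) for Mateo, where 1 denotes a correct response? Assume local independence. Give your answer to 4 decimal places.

0.1415

P(θ) = 1 / (1 + exp(−a(θ − b)))
P_1 = 1/(1+e^{0.8000}) = 0.3100
P_2 = 1/(1+e^{0.1750}) = 0.4564
L = P_1 × P_2 = 0.3100 × 0.4564 = 0.14148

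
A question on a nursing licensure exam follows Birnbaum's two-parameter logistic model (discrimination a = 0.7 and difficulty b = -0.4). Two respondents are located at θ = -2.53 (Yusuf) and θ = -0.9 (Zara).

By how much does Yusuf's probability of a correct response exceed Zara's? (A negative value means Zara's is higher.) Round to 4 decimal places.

-0.2296

P(θ) = 1 / (1 + exp(−a(θ − b)))
P(Yusuf) = 0.1838  [exponent -1.4910]
P(Zara) = 0.4134  [exponent -0.3500]
Difference = 0.1838 − 0.4134 = -0.2296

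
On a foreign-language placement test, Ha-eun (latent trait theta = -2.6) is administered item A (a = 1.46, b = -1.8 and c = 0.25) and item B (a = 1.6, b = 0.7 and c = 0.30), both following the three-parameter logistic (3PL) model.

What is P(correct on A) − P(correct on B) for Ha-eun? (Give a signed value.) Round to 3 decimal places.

P(theta) = c + (1 − c) · 1 / (1 + exp(−a(theta − b)))
P_A = 0.4279
P_B = 0.3035
P_A − P_B = 0.1244

0.124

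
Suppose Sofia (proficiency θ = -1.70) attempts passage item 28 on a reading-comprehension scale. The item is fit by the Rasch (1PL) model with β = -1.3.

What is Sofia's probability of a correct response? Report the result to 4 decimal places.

0.4013

P(θ) = 1 / (1 + exp(−(θ − β)))
Exponent: (-1.70 − (-1.3)) = -0.4000
1/(1 + e^{0.4000}) = 0.4013
P = 0.4013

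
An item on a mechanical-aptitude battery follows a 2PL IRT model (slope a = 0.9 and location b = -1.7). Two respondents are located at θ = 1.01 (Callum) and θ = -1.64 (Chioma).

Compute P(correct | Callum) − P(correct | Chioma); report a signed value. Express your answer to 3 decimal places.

0.406

P(θ) = 1 / (1 + exp(−a(θ − b)))
P(Callum) = 0.9198  [exponent 2.4390]
P(Chioma) = 0.5135  [exponent 0.0540]
Difference = 0.9198 − 0.5135 = 0.4063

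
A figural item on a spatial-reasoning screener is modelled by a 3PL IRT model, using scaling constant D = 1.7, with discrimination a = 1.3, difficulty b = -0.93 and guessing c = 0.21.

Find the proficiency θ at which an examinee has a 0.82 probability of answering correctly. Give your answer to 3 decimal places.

P(θ) = c + (1 − c) · 1 / (1 + exp(−D·a(θ − b)))
Remove guessing floor: (0.82 − 0.21)/(1 − 0.21) = 0.7722
logit = ln(0.7722/0.2278) = 1.2205
θ = b + logit/(1.7·a) = -0.93 + 1.2205/2.2100 = -0.3777

-0.378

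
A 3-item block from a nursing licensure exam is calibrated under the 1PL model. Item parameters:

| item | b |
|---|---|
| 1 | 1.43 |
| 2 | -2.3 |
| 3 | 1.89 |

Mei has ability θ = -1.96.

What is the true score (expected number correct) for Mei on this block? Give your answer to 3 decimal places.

P(θ) = 1 / (1 + exp(−(θ − b)))
P_1 = 1/(1+e^{3.3900}) = 0.0326
P_2 = 1/(1+e^{-0.3400}) = 0.5842
P_3 = 1/(1+e^{3.8500}) = 0.0208
E[score] = 0.0326 + 0.5842 + 0.0208 = 0.6376

0.638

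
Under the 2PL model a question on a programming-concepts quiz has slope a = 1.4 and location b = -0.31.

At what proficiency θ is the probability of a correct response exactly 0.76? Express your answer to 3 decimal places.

P(θ) = 1 / (1 + exp(−a(θ − b)))
logit = ln(0.7600/0.2400) = 1.1527
θ = b + logit/(a) = -0.31 + 1.1527/1.4000 = 0.5133

0.513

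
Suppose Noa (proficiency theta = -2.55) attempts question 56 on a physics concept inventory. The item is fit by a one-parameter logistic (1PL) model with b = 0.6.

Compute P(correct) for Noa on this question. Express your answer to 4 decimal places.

0.0411

P(theta) = 1 / (1 + exp(−(theta − b)))
Exponent: (-2.55 − 0.6) = -3.1500
1/(1 + e^{3.1500}) = 0.0411
P = 0.0411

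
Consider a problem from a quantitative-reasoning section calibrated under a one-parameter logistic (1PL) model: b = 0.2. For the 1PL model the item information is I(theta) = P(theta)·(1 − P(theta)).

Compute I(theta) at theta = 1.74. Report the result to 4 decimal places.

0.1454

P = 1/(1+e^{-1.5400}) = 0.8235
P(1−P) = 0.8235 × 0.1765 = 0.1454
I = P(1−P) = 0.14537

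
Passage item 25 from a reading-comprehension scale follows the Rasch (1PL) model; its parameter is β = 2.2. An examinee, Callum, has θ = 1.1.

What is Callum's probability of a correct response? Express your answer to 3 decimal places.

0.250

P(θ) = 1 / (1 + exp(−(θ − β)))
Exponent: (1.1 − 2.2) = -1.1000
1/(1 + e^{1.1000}) = 0.2497
P = 0.2497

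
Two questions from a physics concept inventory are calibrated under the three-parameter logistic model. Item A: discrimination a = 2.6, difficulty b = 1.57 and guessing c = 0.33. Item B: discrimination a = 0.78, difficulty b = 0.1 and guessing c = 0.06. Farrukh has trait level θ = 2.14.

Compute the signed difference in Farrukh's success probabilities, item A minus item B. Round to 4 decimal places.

P(θ) = c + (1 − c) · 1 / (1 + exp(−a(θ − b)))
P_A = 0.8760
P_B = 0.8409
P_A − P_B = 0.0350

0.0350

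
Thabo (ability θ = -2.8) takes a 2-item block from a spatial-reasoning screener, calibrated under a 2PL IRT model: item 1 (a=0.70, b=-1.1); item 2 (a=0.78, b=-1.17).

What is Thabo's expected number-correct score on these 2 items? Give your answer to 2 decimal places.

P(θ) = 1 / (1 + exp(−a(θ − b)))
P_1 = 1/(1+e^{1.1900}) = 0.2333
P_2 = 1/(1+e^{1.2714}) = 0.2190
E[score] = 0.2333 + 0.2190 = 0.4523

0.45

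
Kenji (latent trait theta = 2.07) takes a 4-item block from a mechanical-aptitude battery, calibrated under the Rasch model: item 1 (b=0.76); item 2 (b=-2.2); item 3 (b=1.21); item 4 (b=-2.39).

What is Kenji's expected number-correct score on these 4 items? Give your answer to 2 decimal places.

P(theta) = 1 / (1 + exp(−(theta − b)))
P_1 = 1/(1+e^{-1.3100}) = 0.7875
P_2 = 1/(1+e^{-4.2700}) = 0.9862
P_3 = 1/(1+e^{-0.8600}) = 0.7027
P_4 = 1/(1+e^{-4.4600}) = 0.9886
E[score] = 0.7875 + 0.9862 + 0.7027 + 0.9886 = 3.4650

3.46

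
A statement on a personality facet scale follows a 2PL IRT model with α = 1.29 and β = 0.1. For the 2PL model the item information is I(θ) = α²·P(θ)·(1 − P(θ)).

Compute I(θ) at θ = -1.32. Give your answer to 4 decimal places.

P = 1/(1+e^{1.8318}) = 0.1380
P(1−P) = 0.1380 × 0.8620 = 0.1190
I = α² × P(1−P) = 1.29² × 0.1190 = 0.19798

0.1980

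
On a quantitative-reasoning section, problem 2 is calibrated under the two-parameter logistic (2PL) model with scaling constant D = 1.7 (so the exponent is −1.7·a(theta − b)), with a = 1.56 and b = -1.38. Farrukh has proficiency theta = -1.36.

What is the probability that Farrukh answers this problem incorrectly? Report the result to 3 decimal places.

P(theta) = 1 / (1 + exp(−D·a(theta − b)))
Exponent: 1.7 × 1.56 × (-1.36 − (-1.38)) = 0.0530
1/(1 + e^{-0.0530}) = 0.5133
P = 0.5133
P(incorrect) = 1 − 0.5133 = 0.4867

0.487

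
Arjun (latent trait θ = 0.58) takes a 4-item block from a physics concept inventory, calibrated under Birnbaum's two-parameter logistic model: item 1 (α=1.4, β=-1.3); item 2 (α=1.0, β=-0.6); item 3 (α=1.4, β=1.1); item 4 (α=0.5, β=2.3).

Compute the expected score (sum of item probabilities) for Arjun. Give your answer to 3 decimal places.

2.321

P(θ) = 1 / (1 + exp(−α(θ − β)))
P_1 = 1/(1+e^{-2.6320}) = 0.9329
P_2 = 1/(1+e^{-1.1800}) = 0.7649
P_3 = 1/(1+e^{0.7280}) = 0.3256
P_4 = 1/(1+e^{0.8600}) = 0.2973
E[score] = 0.9329 + 0.7649 + 0.3256 + 0.2973 = 2.3208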